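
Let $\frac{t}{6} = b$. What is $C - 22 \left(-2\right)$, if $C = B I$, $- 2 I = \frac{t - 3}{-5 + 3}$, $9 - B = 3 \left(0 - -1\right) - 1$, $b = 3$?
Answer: $\frac{281}{4} \approx 70.25$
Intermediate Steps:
$B = 7$ ($B = 9 - \left(3 \left(0 - -1\right) - 1\right) = 9 - \left(3 \left(0 + 1\right) - 1\right) = 9 - \left(3 \cdot 1 - 1\right) = 9 - \left(3 - 1\right) = 9 - 2 = 7$)
$t = 18$ ($t = 6 \cdot 3 = 18$)
$I = \frac{15}{4}$ ($I = - \frac{\left(18 - 3\right) \frac{1}{-5 + 3}}{2} = - \frac{15 \frac{1}{-2}}{2} = - \frac{15 \left(- \frac{1}{2}\right)}{2} = \left(- \frac{1}{2}\right) \left(- \frac{15}{2}\right) = \frac{15}{4} \approx 3.75$)
$C = \frac{105}{4}$ ($C = 7 \cdot \frac{15}{4} = \frac{105}{4} \approx 26.25$)
$C - 22 \left(-2\right) = \frac{105}{4} - 22 \left(-2\right) = \frac{105}{4} - -44 = \frac{105}{4} + 44 = \frac{281}{4}$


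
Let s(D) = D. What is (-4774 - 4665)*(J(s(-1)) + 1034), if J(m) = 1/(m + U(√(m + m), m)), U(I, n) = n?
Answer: -19510413/2 ≈ -9.7552e+6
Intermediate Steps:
J(m) = 1/(2*m) (J(m) = 1/(m + m) = 1/(2*m))
(-4774 - 4665)*(J(s(-1)) + 1034) = (-4774 - 4665)*((½)/(-1) + 1034) = -9439*((½)*(-1) + 1034) = -9439*(-½ + 1034) = -9439*2067/2 = -19510413/2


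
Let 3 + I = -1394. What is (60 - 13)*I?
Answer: -65659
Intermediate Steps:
I = -1397 (I = -3 - 1394 = -1397)
(60 - 13)*I = (60 - 13)*(-1397) = 47*(-1397) = -65659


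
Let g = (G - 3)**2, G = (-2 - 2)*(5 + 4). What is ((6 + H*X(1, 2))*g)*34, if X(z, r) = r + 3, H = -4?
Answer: -723996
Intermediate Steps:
G = -36 (G = -4*9 = -36)
X(z, r) = 3 + r
g = 1521 (g = (-36 - 3)**2 = (-39)**2 = 1521)
((6 + H*X(1, 2))*g)*34 = ((6 - 4*(3 + 2))*1521)*34 = ((6 - 4*5)*1521)*34 = ((6 - 20)*1521)*34 = -14*1521*34 = -21294*34 = -723996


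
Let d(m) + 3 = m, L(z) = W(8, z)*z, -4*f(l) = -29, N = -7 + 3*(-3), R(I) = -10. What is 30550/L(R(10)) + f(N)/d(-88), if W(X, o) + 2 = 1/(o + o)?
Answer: 22239211/14924 ≈ 1490.2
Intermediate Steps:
N = -16 (N = -7 - 9 = -16)
f(l) = 29/4 (f(l) = -¼*(-29) = 29/4)
W(X, o) = -2 + 1/(2*o) (W(X, o) = -2 + 1/(o + o) = -2 + 1/(2*o))
L(z) = z*(-2 + 1/(2*z)) (L(z) = (-2 + 1/(2*z))*z = z*(-2 + 1/(2*z)))
d(m) = -3 + m
30550/L(R(10)) + f(N)/d(-88) = 30550/(½ - 2*(-10)) + 29/(4*(-3 - 88)) = 30550/(½ + 20) + (29/4)/(-91) = 30550/(41/2) + (29/4)*(-1/91) = 30550*(2/41) - 29/364 = 61100/41 - 29/364 = 22239211/14924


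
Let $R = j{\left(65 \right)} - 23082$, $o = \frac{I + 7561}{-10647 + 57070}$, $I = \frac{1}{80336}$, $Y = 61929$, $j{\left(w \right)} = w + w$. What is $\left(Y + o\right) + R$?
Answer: $\frac{145362917335553}{3729438128} \approx 38977.0$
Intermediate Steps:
$j{\left(w \right)} = 2 w$
$I = \frac{1}{80336} \approx 1.2448 \cdot 10^{-5}$
$o = \frac{607420497}{3729438128}$ ($o = \frac{\frac{1}{80336} + 7561}{-10647 + 57070} = \frac{607420497}{80336 \cdot 46423} = \frac{607420497}{80336} \cdot \frac{1}{46423} = \frac{607420497}{3729438128} \approx 0.16287$)
$R = -22952$ ($R = 2 \cdot 65 - 23082 = 130 - 23082 = -22952$)
$\left(Y + o\right) + R = \left(61929 + \frac{607420497}{3729438128}\right) - 22952 = \frac{230960981249409}{3729438128} - 22952 = \frac{145362917335553}{3729438128}$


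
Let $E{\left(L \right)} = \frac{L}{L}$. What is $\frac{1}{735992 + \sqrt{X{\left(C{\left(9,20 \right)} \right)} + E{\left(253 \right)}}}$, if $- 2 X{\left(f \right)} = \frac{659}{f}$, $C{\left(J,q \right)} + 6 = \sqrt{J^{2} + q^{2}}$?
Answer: $\frac{1}{735992 + \sqrt{1 + \frac{659}{2 \left(6 - \sqrt{481}\right)}}} \approx 1.3587 \cdot 10^{-6} - 8.0 \cdot 10^{-12} i$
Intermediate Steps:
$E{\left(L \right)} = 1$
$C{\left(J,q \right)} = -6 + \sqrt{J^{2} + q^{2}}$
$X{\left(f \right)} = - \frac{659}{2 f}$ ($X{\left(f \right)} = - \frac{659 \frac{1}{f}}{2} = - \frac{659}{2 f}$)
$\frac{1}{735992 + \sqrt{X{\left(C{\left(9,20 \right)} \right)} + E{\left(253 \right)}}} = \frac{1}{735992 + \sqrt{- \frac{659}{2 \left(-6 + \sqrt{9^{2} + 20^{2}}\right)} + 1}} = \frac{1}{735992 + \sqrt{- \frac{659}{2 \left(-6 + \sqrt{81 + 400}\right)} + 1}} = \frac{1}{735992 + \sqrt{- \frac{659}{2 \left(-6 + \sqrt{481}\right)} + 1}} = \frac{1}{735992 + \sqrt{1 - \frac{659}{2 \left(-6 + \sqrt{481}\right)}}}$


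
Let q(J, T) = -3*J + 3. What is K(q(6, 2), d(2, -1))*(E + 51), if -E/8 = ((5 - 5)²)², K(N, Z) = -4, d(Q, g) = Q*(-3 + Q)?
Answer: -204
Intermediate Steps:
q(J, T) = 3 - 3*J
E = 0 (E = -8*(5 - 5)⁴ = -8*(0²)² = -8*0² = -8*0 = 0)
K(q(6, 2), d(2, -1))*(E + 51) = -4*(0 + 51) = -4*51 = -204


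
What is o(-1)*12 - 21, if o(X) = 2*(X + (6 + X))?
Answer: 75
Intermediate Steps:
o(X) = 12 + 4*X (o(X) = 2*(6 + 2*X) = 12 + 4*X)
o(-1)*12 - 21 = (12 + 4*(-1))*12 - 21 = (12 - 4)*12 - 21 = 8*12 - 21 = 96 - 21 = 75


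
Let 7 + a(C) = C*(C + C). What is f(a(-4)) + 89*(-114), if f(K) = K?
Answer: -10121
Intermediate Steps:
a(C) = -7 + 2*C² (a(C) = -7 + C*(C + C) = -7 + C*(2*C) = -7 + 2*C²)
f(a(-4)) + 89*(-114) = (-7 + 2*(-4)²) + 89*(-114) = (-7 + 2*16) - 10146 = (-7 + 32) - 10146 = 25 - 10146 = -10121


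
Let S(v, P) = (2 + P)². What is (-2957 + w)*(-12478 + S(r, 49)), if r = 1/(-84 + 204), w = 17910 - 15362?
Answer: 4039693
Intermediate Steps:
w = 2548
r = 1/120 ≈ 0.0083333
(-2957 + w)*(-12478 + S(r, 49)) = (-2957 + 2548)*(-12478 + (2 + 49)²) = -409*(-12478 + 51²) = -409*(-12478 + 2601) = -409*(-9877) = 4039693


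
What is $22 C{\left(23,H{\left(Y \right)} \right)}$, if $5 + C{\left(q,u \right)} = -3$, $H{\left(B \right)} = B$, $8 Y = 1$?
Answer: $-176$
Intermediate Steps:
$Y = \frac{1}{8}$ ($Y = \frac{1}{8} \cdot 1 = \frac{1}{8} \approx 0.125$)
$C{\left(q,u \right)} = -8$ ($C{\left(q,u \right)} = -5 - 3 = -8$)
$22 C{\left(23,H{\left(Y \right)} \right)} = 22 \left(-8\right) = -176$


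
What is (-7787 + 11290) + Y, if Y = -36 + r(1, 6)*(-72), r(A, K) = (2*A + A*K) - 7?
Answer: 3395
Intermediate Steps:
r(A, K) = -7 + 2*A + A*K
Y = -108 (Y = -36 + (-7 + 2*1 + 1*6)*(-72) = -36 + (-7 + 2 + 6)*(-72) = -36 + 1*(-72) = -36 - 72 = -108)
(-7787 + 11290) + Y = (-7787 + 11290) - 108 = 3503 - 108 = 3395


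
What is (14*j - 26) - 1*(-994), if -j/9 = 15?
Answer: -922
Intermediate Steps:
j = -135 (j = -9*15 = -135)
(14*j - 26) - 1*(-994) = (14*(-135) - 26) - 1*(-994) = (-1890 - 26) + 994 = -1916 + 994 = -922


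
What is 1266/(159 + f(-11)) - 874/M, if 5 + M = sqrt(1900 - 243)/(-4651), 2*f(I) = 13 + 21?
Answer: 1082630949313/5948727048 - 2032487*sqrt(1657)/270396684 ≈ 181.69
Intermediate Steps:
f(I) = 17 (f(I) = (13 + 21)/2 = (1/2)*34 = 17)
M = -5 - sqrt(1657)/4651 (M = -5 + sqrt(1900 - 243)/(-4651) = -5 + sqrt(1657)*(-1/4651) = -5 - sqrt(1657)/4651 ≈ -5.0088)
1266/(159 + f(-11)) - 874/M = 1266/(159 + 17) - 874/(-5 - sqrt(1657)/4651) = 1266/176 - 874/(-5 - sqrt(1657)/4651) = 1266*(1/176) - 874/(-5 - sqrt(1657)/4651) = 633/88 - 874/(-5 - sqrt(1657)/4651)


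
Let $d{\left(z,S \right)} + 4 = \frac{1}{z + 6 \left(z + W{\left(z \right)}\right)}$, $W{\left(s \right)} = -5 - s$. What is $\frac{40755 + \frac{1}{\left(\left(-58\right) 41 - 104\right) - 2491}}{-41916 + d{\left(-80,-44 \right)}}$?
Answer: $- \frac{22294207540}{22931502573} \approx -0.97221$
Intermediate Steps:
$d{\left(z,S \right)} = -4 + \frac{1}{-30 + z}$ ($d{\left(z,S \right)} = -4 + \frac{1}{z + 6 \left(z - \left(5 + z\right)\right)} = -4 + \frac{1}{z + 6 \left(-5\right)} = -4 + \frac{1}{z - 30} = -4 + \frac{1}{-30 + z}$)
$\frac{40755 + \frac{1}{\left(\left(-58\right) 41 - 104\right) - 2491}}{-41916 + d{\left(-80,-44 \right)}} = \frac{40755 + \frac{1}{\left(\left(-58\right) 41 - 104\right) - 2491}}{-41916 + \frac{121 - -320}{-30 - 80}} = \frac{40755 + \frac{1}{\left(-2378 - 104\right) - 2491}}{-41916 + \frac{121 + 320}{-110}} = \frac{40755 + \frac{1}{-2482 - 2491}}{-41916 - \frac{441}{110}} = \frac{40755 + \frac{1}{-4973}}{-41916 - \frac{441}{110}} = \frac{40755 - \frac{1}{4973}}{- \frac{4611201}{110}} = \frac{202674614}{4973} \left(- \frac{110}{4611201}\right) = - \frac{22294207540}{22931502573}$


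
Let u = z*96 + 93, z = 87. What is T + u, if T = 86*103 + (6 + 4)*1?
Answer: 17313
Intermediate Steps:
T = 8868 (T = 8858 + 10*1 = 8858 + 10 = 8868)
u = 8445 (u = 87*96 + 93 = 8352 + 93 = 8445)
T + u = 8868 + 8445 = 17313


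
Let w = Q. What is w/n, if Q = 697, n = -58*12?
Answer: -697/696 ≈ -1.0014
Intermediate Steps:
n = -696
w = 697
w/n = 697/(-696) = 697*(-1/696) = -697/696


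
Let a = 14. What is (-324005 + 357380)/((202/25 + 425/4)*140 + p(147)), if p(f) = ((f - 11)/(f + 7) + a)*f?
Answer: 611875/333557 ≈ 1.8344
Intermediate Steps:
p(f) = f*(14 + (-11 + f)/(7 + f)) (p(f) = ((f - 11)/(f + 7) + 14)*f = ((-11 + f)/(7 + f) + 14)*f = (14 + (-11 + f)/(7 + f))*f = f*(14 + (-11 + f)/(7 + f)))
(-324005 + 357380)/((202/25 + 425/4)*140 + p(147)) = (-324005 + 357380)/((202/25 + 425/4)*140 + 3*147*(29 + 5*147)/(7 + 147)) = 33375/((202*(1/25) + 425*(¼))*140 + 3*147*(29 + 735)/154) = 33375/((202/25 + 425/4)*140 + 3*147*(1/154)*764) = 33375/((11433/100)*140 + 24066/11) = 33375/(80031/5 + 24066/11) = 33375/(1000671/55) = 33375*(55/1000671) = 611875/333557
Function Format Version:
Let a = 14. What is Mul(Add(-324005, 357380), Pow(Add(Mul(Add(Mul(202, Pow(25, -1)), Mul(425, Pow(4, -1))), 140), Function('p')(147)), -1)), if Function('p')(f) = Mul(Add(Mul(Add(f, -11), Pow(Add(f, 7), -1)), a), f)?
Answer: Rational(611875, 333557) ≈ 1.8344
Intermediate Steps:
Function('p')(f) = Mul(f, Add(14, Mul(Pow(Add(7, f), -1), Add(-11, f)))) (Function('p')(f) = Mul(Add(Mul(Add(f, -11), Pow(Add(f, 7), -1)), 14), f) = Mul(Add(Mul(Add(-11, f), Pow(Add(7, f), -1)), 14), f) = Mul(Add(Mul(Pow(Add(7, f), -1), Add(-11, f)), 14), f) = Mul(Add(14, Mul(Pow(Add(7, f), -1), Add(-11, f))), f) = Mul(f, Add(14, Mul(Pow(Add(7, f), -1), Add(-11, f)))))
Mul(Add(-324005, 357380), Pow(Add(Mul(Add(Mul(202, Pow(25, -1)), Mul(425, Pow(4, -1))), 140), Function('p')(147)), -1)) = Mul(Add(-324005, 357380), Pow(Add(Mul(Add(Mul(202, Pow(25, -1)), Mul(425, Pow(4, -1))), 140), Mul(3, 147, Pow(Add(7, 147), -1), Add(29, Mul(5, 147)))), -1)) = Mul(33375, Pow(Add(Mul(Add(Mul(202, Rational(1, 25)), Mul(425, Rational(1, 4))), 140), Mul(3, 147, Pow(154, -1), Add(29, 735))), -1)) = Mul(33375, Pow(Add(Mul(Add(Rational(202, 25), Rational(425, 4)), 140), Mul(3, 147, Rational(1, 154), 764)), -1)) = Mul(33375, Pow(Add(Mul(Rational(11433, 100), 140), Rational(24066, 11)), -1)) = Mul(33375, Pow(Add(Rational(80031, 5), Rational(24066, 11)), -1)) = Mul(33375, Pow(Rational(1000671, 55), -1)) = Mul(33375, Rational(55, 1000671)) = Rational(611875, 333557)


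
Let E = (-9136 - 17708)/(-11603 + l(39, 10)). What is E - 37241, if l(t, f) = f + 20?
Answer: -430963249/11573 ≈ -37239.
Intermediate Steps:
l(t, f) = 20 + f
E = 26844/11573 (E = (-9136 - 17708)/(-11603 + (20 + 10)) = -26844/(-11603 + 30) = -26844/(-11573) = -26844*(-1/11573) = 26844/11573 ≈ 2.3195)
E - 37241 = 26844/11573 - 37241 = -430963249/11573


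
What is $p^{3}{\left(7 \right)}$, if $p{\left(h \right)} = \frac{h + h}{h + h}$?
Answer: $1$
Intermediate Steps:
$p{\left(h \right)} = 1$ ($p{\left(h \right)} = \frac{2 h}{2 h} = 2 h \frac{1}{2 h} = 1$)
$p^{3}{\left(7 \right)} = 1^{3} = 1$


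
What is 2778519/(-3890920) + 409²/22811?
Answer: 587496191611/88755776120 ≈ 6.6192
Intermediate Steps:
2778519/(-3890920) + 409²/22811 = 2778519*(-1/3890920) + 167281*(1/22811) = -2778519/3890920 + 167281/22811 = 587496191611/88755776120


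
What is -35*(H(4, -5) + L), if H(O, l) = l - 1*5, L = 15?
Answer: -175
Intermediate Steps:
H(O, l) = -5 + l (H(O, l) = l - 5 = -5 + l)
-35*(H(4, -5) + L) = -35*((-5 - 5) + 15) = -35*(-10 + 15) = -35*5 = -175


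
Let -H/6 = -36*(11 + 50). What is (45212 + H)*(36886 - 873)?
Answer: 2102727044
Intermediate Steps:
H = 13176 (H = -(-216)*(11 + 50) = -(-216)*61 = -6*(-2196) = 13176)
(45212 + H)*(36886 - 873) = (45212 + 13176)*(36886 - 873) = 58388*36013 = 2102727044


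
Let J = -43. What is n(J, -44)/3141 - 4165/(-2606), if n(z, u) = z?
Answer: 12970207/8185446 ≈ 1.5845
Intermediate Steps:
n(J, -44)/3141 - 4165/(-2606) = -43/3141 - 4165/(-2606) = -43*1/3141 - 4165*(-1/2606) = -43/3141 + 4165/2606 = 12970207/8185446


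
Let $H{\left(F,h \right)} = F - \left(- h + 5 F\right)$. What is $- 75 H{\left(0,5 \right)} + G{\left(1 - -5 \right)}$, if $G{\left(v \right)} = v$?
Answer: $-369$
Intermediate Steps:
$H{\left(F,h \right)} = h - 4 F$ ($H{\left(F,h \right)} = F - \left(- h + 5 F\right) = h - 4 F$)
$- 75 H{\left(0,5 \right)} + G{\left(1 - -5 \right)} = - 75 \left(5 - 0\right) + \left(1 - -5\right) = - 75 \left(5 + 0\right) + \left(1 + 5\right) = \left(-75\right) 5 + 6 = -375 + 6 = -369$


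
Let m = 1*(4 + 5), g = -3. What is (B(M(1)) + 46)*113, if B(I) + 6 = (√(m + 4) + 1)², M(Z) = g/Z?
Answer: 6102 + 226*√13 ≈ 6916.9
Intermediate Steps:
m = 9 (m = 1*9 = 9)
M(Z) = -3/Z
B(I) = -6 + (1 + √13)² (B(I) = -6 + (√(9 + 4) + 1)² = -6 + (√13 + 1)² = -6 + (1 + √13)²)
(B(M(1)) + 46)*113 = ((8 + 2*√13) + 46)*113 = (54 + 2*√13)*113 = 6102 + 226*√13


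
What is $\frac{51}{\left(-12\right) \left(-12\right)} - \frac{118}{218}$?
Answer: $- \frac{979}{5232} \approx -0.18712$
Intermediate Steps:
$\frac{51}{\left(-12\right) \left(-12\right)} - \frac{118}{218} = \frac{51}{144} - \frac{59}{109} = 51 \cdot \frac{1}{144} - \frac{59}{109} = \frac{17}{48} - \frac{59}{109} = - \frac{979}{5232}$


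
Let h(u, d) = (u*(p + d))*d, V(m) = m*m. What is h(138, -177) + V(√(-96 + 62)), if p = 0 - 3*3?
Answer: 4543202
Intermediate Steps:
p = -9 (p = 0 - 1*9 = 0 - 9 = -9)
V(m) = m²
h(u, d) = d*u*(-9 + d) (h(u, d) = (u*(-9 + d))*d = d*u*(-9 + d))
h(138, -177) + V(√(-96 + 62)) = -177*138*(-9 - 177) + (√(-96 + 62))² = -177*138*(-186) + (√(-34))² = 4543236 + (I*√34)² = 4543236 - 34 = 4543202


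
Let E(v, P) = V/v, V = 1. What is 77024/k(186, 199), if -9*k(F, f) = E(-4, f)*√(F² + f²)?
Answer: 2772864*√74197/74197 ≈ 10180.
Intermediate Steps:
E(v, P) = 1/v
k(F, f) = √(F² + f²)/36 (k(F, f) = -√(F² + f²)/(9*(-4)) = -(-1)*√(F² + f²)/36 = √(F² + f²)/36)
77024/k(186, 199) = 77024/((√(186² + 199²)/36)) = 77024/((√(34596 + 39601)/36)) = 77024/((√74197/36)) = 77024*(36*√74197/74197) = 2772864*√74197/74197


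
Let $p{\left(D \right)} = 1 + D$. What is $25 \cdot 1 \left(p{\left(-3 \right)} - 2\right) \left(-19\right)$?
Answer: $1900$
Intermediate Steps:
$25 \cdot 1 \left(p{\left(-3 \right)} - 2\right) \left(-19\right) = 25 \cdot 1 \left(\left(1 - 3\right) - 2\right) \left(-19\right) = 25 \cdot 1 \left(-2 - 2\right) \left(-19\right) = 25 \cdot 1 \left(-4\right) \left(-19\right) = 25 \left(-4\right) \left(-19\right) = \left(-100\right) \left(-19\right) = 1900$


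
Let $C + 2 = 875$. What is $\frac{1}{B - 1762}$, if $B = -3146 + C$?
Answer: $- \frac{1}{4035} \approx -0.00024783$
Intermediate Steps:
$C = 873$ ($C = -2 + 875 = 873$)
$B = -2273$ ($B = -3146 + 873 = -2273$)
$\frac{1}{B - 1762} = \frac{1}{-2273 - 1762} = \frac{1}{-4035} = - \frac{1}{4035}$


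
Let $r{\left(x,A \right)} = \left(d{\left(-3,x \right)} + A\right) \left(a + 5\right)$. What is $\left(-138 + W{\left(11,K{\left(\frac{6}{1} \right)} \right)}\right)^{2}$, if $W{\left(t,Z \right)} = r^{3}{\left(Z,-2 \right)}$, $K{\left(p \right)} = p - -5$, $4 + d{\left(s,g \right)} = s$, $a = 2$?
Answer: $62592534225$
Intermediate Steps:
$d{\left(s,g \right)} = -4 + s$
$r{\left(x,A \right)} = -49 + 7 A$ ($r{\left(x,A \right)} = \left(\left(-4 - 3\right) + A\right) \left(2 + 5\right) = \left(-7 + A\right) 7 = -49 + 7 A$)
$K{\left(p \right)} = 5 + p$ ($K{\left(p \right)} = p + 5 = 5 + p$)
$W{\left(t,Z \right)} = -250047$ ($W{\left(t,Z \right)} = \left(-49 + 7 \left(-2\right)\right)^{3} = \left(-49 - 14\right)^{3} = \left(-63\right)^{3} = -250047$)
$\left(-138 + W{\left(11,K{\left(\frac{6}{1} \right)} \right)}\right)^{2} = \left(-138 - 250047\right)^{2} = \left(-250185\right)^{2} = 62592534225$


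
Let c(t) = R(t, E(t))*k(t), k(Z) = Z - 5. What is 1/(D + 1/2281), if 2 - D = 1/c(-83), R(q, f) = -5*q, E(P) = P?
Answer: 83302120/166643041 ≈ 0.49988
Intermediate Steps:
k(Z) = -5 + Z
c(t) = -5*t*(-5 + t) (c(t) = (-5*t)*(-5 + t) = -5*t*(-5 + t))
D = 73041/36520 (D = 2 - 1/(5*(-83)*(5 - 1*(-83))) = 2 - 1/(5*(-83)*(5 + 83)) = 2 - 1/(5*(-83)*88) = 2 - 1/(-36520) = 2 - 1*(-1/36520) = 2 + 1/36520 = 73041/36520 ≈ 2.0000)
1/(D + 1/2281) = 1/(73041/36520 + 1/2281) = 1/(166643041/83302120) = 83302120/166643041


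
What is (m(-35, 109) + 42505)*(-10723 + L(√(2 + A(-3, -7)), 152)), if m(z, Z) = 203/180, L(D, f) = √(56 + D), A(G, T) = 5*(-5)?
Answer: -82042777469/180 + 7651103*√(56 + I*√23)/180 ≈ -4.5547e+8 + 13608.0*I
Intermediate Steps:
A(G, T) = -25
m(z, Z) = 203/180 (m(z, Z) = 203*(1/180) = 203/180)
(m(-35, 109) + 42505)*(-10723 + L(√(2 + A(-3, -7)), 152)) = (203/180 + 42505)*(-10723 + √(56 + √(2 - 25))) = 7651103*(-10723 + √(56 + √(-23)))/180 = 7651103*(-10723 + √(56 + I*√23))/180 = -82042777469/180 + 7651103*√(56 + I*√23)/180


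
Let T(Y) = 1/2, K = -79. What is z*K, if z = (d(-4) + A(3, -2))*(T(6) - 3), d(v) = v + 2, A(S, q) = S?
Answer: 395/2 ≈ 197.50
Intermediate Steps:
T(Y) = 1/2
d(v) = 2 + v
z = -5/2 (z = ((2 - 4) + 3)*(1/2 - 3) = (-2 + 3)*(-5/2) = 1*(-5/2) = -5/2 ≈ -2.5000)
z*K = -5/2*(-79) = 395/2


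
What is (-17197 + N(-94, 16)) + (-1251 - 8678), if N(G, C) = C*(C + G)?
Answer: -28374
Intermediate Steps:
(-17197 + N(-94, 16)) + (-1251 - 8678) = (-17197 + 16*(16 - 94)) + (-1251 - 8678) = (-17197 + 16*(-78)) - 9929 = (-17197 - 1248) - 9929 = -18445 - 9929 = -28374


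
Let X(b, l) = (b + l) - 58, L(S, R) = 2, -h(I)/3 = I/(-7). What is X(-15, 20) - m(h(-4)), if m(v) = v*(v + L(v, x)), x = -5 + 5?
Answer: -2573/49 ≈ -52.510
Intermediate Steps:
h(I) = 3*I/7 (h(I) = -3*I/(-7) = -3*I*(-1)/7 = -(-3)*I/7 = 3*I/7)
x = 0
X(b, l) = -58 + b + l
m(v) = v*(2 + v) (m(v) = v*(v + 2) = v*(2 + v))
X(-15, 20) - m(h(-4)) = (-58 - 15 + 20) - (3/7)*(-4)*(2 + (3/7)*(-4)) = -53 - (-12)*(2 - 12/7)/7 = -53 - (-12)*2/(7*7) = -53 - 1*(-24/49) = -53 + 24/49 = -2573/49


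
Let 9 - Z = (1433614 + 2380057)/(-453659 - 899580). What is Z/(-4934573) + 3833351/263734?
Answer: 25597797509879747049/1761125094169910098 ≈ 14.535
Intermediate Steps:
Z = 15992822/1353239 (Z = 9 - (1433614 + 2380057)/(-453659 - 899580) = 9 - 3813671/(-1353239) = 9 - 3813671*(-1)/1353239 = 9 - 1*(-3813671/1353239) = 9 + 3813671/1353239 = 15992822/1353239 ≈ 11.818)
Z/(-4934573) + 3833351/263734 = (15992822/1353239)/(-4934573) + 3833351/263734 = (15992822/1353239)*(-1/4934573) + 3833351*(1/263734) = -15992822/6677656631947 + 3833351/263734 = 25597797509879747049/1761125094169910098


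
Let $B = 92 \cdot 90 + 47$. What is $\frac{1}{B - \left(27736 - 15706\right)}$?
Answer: $- \frac{1}{3703} \approx -0.00027005$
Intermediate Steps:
$B = 8327$ ($B = 8280 + 47 = 8327$)
$\frac{1}{B - \left(27736 - 15706\right)} = \frac{1}{8327 - \left(27736 - 15706\right)} = \frac{1}{8327 - 12030} = \frac{1}{-3703} = - \frac{1}{3703}$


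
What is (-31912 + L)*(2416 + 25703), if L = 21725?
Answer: -286448253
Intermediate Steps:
(-31912 + L)*(2416 + 25703) = (-31912 + 21725)*(2416 + 25703) = -10187*28119 = -286448253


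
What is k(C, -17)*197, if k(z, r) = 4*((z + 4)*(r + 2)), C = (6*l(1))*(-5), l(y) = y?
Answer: 307320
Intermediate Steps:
C = -30 (C = (6*1)*(-5) = 6*(-5) = -30)
k(z, r) = 4*(2 + r)*(4 + z) (k(z, r) = 4*((4 + z)*(2 + r)) = 4*((2 + r)*(4 + z)) = 4*(2 + r)*(4 + z))
k(C, -17)*197 = (32 + 8*(-30) + 16*(-17) + 4*(-17)*(-30))*197 = (32 - 240 - 272 + 2040)*197 = 1560*197 = 307320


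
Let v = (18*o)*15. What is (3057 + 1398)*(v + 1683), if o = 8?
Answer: 17120565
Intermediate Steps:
v = 2160 (v = (18*8)*15 = 144*15 = 2160)
(3057 + 1398)*(v + 1683) = (3057 + 1398)*(2160 + 1683) = 4455*3843 = 17120565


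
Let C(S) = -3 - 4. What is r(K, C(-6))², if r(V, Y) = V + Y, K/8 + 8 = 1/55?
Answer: 15186609/3025 ≈ 5020.4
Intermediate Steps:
C(S) = -7
K = -3512/55 (K = -64 + 8/55 = -3512/55 ≈ -63.855)
r(K, C(-6))² = (-3512/55 - 7)² = (-3897/55)² = 15186609/3025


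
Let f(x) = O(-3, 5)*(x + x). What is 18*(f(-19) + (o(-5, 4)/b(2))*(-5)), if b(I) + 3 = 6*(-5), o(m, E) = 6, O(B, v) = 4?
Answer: -29916/11 ≈ -2719.6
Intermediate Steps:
b(I) = -33 (b(I) = -3 + 6*(-5) = -3 - 30 = -33)
f(x) = 8*x (f(x) = 4*(x + x) = 4*(2*x) = 8*x)
18*(f(-19) + (o(-5, 4)/b(2))*(-5)) = 18*(8*(-19) + (6/(-33))*(-5)) = 18*(-152 + (6*(-1/33))*(-5)) = 18*(-152 - 2/11*(-5)) = 18*(-152 + 10/11) = 18*(-1662/11) = -29916/11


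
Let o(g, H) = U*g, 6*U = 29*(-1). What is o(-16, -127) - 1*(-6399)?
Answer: 19429/3 ≈ 6476.3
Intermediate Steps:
U = -29/6 (U = (29*(-1))/6 = (⅙)*(-29) = -29/6 ≈ -4.8333)
o(g, H) = -29*g/6
o(-16, -127) - 1*(-6399) = -29/6*(-16) - 1*(-6399) = 232/3 + 6399 = 19429/3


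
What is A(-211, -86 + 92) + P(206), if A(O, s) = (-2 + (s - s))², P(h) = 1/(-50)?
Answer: 199/50 ≈ 3.9800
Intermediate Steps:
P(h) = -1/50
A(O, s) = 4 (A(O, s) = (-2 + 0)² = (-2)² = 4)
A(-211, -86 + 92) + P(206) = 4 - 1/50 = 199/50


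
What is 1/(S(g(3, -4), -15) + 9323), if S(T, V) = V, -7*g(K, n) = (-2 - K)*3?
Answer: 1/9308 ≈ 0.00010743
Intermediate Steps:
g(K, n) = 6/7 + 3*K/7 (g(K, n) = -(-2 - K)*3/7 = -(-6 - 3*K)/7 = 6/7 + 3*K/7)
1/(S(g(3, -4), -15) + 9323) = 1/(-15 + 9323) = 1/9308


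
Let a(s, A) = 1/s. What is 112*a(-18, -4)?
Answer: -56/9 ≈ -6.2222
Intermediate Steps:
112*a(-18, -4) = 112/(-18) = 112*(-1/18) = -56/9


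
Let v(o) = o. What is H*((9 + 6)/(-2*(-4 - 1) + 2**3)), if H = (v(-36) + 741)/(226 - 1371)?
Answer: -235/458 ≈ -0.51310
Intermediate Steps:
H = -141/229 (H = (-36 + 741)/(226 - 1371) = 705/(-1145) = 705*(-1/1145) = -141/229 ≈ -0.61572)
H*((9 + 6)/(-2*(-4 - 1) + 2**3)) = -141*(9 + 6)/(229*(-2*(-4 - 1) + 2**3)) = -2115/(229*(-2*(-5) + 8)) = -2115/(229*(10 + 8)) = -2115/(229*18) = -141/229*5/6 = -235/458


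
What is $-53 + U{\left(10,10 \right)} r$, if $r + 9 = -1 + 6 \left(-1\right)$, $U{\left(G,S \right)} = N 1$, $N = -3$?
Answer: $-5$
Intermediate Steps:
$U{\left(G,S \right)} = -3$ ($U{\left(G,S \right)} = \left(-3\right) 1 = -3$)
$r = -16$ ($r = -9 + \left(-1 + 6 \left(-1\right)\right) = -9 - 7 = -16$)
$-53 + U{\left(10,10 \right)} r = -53 - -48 = -53 + 48 = -5$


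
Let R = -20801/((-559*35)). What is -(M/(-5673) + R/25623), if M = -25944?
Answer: -4335402763451/947984764545 ≈ -4.5733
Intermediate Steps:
R = 20801/19565 (R = -20801/(-19565) = -20801*(-1/19565) = 20801/19565 ≈ 1.0632)
-(M/(-5673) + R/25623) = -(-25944/(-5673) + (20801/19565)/25623) = -(-25944*(-1/5673) + (20801/19565)*(1/25623)) = -(8648/1891 + 20801/501313995) = -1*4335402763451/947984764545 = -4335402763451/947984764545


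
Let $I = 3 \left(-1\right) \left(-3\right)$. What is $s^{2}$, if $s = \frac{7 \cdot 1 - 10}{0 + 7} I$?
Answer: $\frac{729}{49} \approx 14.878$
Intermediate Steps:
$I = 9$ ($I = \left(-3\right) \left(-3\right) = 9$)
$s = - \frac{27}{7}$ ($s = \frac{7 \cdot 1 - 10}{0 + 7} \cdot 9 = \frac{7 - 10}{7} \cdot 9 = \left(-3\right) \frac{1}{7} \cdot 9 = \left(- \frac{3}{7}\right) 9 = - \frac{27}{7} \approx -3.8571$)
$s^{2} = \left(- \frac{27}{7}\right)^{2} = \frac{729}{49}$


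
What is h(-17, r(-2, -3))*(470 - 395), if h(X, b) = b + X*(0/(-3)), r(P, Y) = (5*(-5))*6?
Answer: -11250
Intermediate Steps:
r(P, Y) = -150 (r(P, Y) = -25*6 = -150)
h(X, b) = b (h(X, b) = b + X*(0*(-⅓)) = b + X*0 = b + 0 = b)
h(-17, r(-2, -3))*(470 - 395) = -150*(470 - 395) = -150*75 = -11250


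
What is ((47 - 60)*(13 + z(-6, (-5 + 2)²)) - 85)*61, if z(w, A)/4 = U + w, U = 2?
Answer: -2806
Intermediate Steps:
z(w, A) = 8 + 4*w (z(w, A) = 4*(2 + w) = 8 + 4*w)
((47 - 60)*(13 + z(-6, (-5 + 2)²)) - 85)*61 = ((47 - 60)*(13 + (8 + 4*(-6))) - 85)*61 = (-13*(13 + (8 - 24)) - 85)*61 = (-13*(13 - 16) - 85)*61 = (-13*(-3) - 85)*61 = (39 - 85)*61 = -46*61 = -2806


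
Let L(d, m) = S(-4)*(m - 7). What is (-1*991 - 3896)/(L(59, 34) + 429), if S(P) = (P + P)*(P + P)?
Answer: -1629/719 ≈ -2.2656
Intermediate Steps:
S(P) = 4*P² (S(P) = (2*P)*(2*P) = 4*P²)
L(d, m) = -448 + 64*m (L(d, m) = (4*(-4)²)*(m - 7) = (4*16)*(-7 + m) = 64*(-7 + m) = -448 + 64*m)
(-1*991 - 3896)/(L(59, 34) + 429) = (-1*991 - 3896)/((-448 + 64*34) + 429) = (-991 - 3896)/((-448 + 2176) + 429) = -4887/(1728 + 429) = -4887/2157 = -4887*1/2157 = -1629/719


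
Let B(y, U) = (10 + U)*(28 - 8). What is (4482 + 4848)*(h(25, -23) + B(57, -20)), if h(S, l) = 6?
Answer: -1810020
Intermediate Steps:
B(y, U) = 200 + 20*U (B(y, U) = (10 + U)*20 = 200 + 20*U)
(4482 + 4848)*(h(25, -23) + B(57, -20)) = (4482 + 4848)*(6 + (200 + 20*(-20))) = 9330*(6 + (200 - 400)) = 9330*(6 - 200) = 9330*(-194) = -1810020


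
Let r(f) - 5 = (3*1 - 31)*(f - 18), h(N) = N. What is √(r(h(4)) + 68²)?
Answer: √5021 ≈ 70.859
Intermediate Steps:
r(f) = 509 - 28*f (r(f) = 5 + (3*1 - 31)*(f - 18) = 5 + (3 - 31)*(-18 + f) = 5 - 28*(-18 + f) = 5 + (504 - 28*f) = 509 - 28*f)
√(r(h(4)) + 68²) = √((509 - 28*4) + 68²) = √((509 - 112) + 4624) = √(397 + 4624) = √5021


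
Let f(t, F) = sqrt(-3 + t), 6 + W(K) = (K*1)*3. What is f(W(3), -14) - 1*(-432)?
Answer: 432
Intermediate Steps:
W(K) = -6 + 3*K (W(K) = -6 + (K*1)*3 = -6 + K*3 = -6 + 3*K)
f(W(3), -14) - 1*(-432) = sqrt(-3 + (-6 + 3*3)) - 1*(-432) = sqrt(-3 + (-6 + 9)) + 432 = sqrt(-3 + 3) + 432 = sqrt(0) + 432 = 0 + 432 = 432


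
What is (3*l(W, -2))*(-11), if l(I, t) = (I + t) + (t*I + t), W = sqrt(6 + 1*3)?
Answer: 231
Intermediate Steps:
W = 3 (W = sqrt(6 + 3) = sqrt(9) = 3)
l(I, t) = I + 2*t + I*t (l(I, t) = (I + t) + (I*t + t) = (I + t) + (t + I*t) = I + 2*t + I*t)
(3*l(W, -2))*(-11) = (3*(3 + 2*(-2) + 3*(-2)))*(-11) = (3*(3 - 4 - 6))*(-11) = (3*(-7))*(-11) = -21*(-11) = 231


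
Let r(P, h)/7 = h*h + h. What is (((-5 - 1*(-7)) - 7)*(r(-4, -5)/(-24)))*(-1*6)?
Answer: -175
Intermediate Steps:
r(P, h) = 7*h + 7*h² (r(P, h) = 7*(h*h + h) = 7*(h² + h) = 7*(h + h²) = 7*h + 7*h²)
(((-5 - 1*(-7)) - 7)*(r(-4, -5)/(-24)))*(-1*6) = (((-5 - 1*(-7)) - 7)*((7*(-5)*(1 - 5))/(-24)))*(-1*6) = (((-5 + 7) - 7)*((7*(-5)*(-4))*(-1/24)))*(-6) = ((2 - 7)*(140*(-1/24)))*(-6) = -5*(-35/6)*(-6) = (175/6)*(-6) = -175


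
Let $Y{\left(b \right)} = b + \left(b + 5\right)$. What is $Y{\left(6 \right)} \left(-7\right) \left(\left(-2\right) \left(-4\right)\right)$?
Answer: $-952$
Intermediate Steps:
$Y{\left(b \right)} = 5 + 2 b$ ($Y{\left(b \right)} = b + \left(5 + b\right) = 5 + 2 b$)
$Y{\left(6 \right)} \left(-7\right) \left(\left(-2\right) \left(-4\right)\right) = \left(5 + 2 \cdot 6\right) \left(-7\right) \left(\left(-2\right) \left(-4\right)\right) = \left(5 + 12\right) \left(-7\right) 8 = 17 \left(-7\right) 8 = \left(-119\right) 8 = -952$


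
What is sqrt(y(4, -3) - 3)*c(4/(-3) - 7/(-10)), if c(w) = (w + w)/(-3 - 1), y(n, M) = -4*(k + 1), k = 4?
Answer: 19*I*sqrt(23)/60 ≈ 1.5187*I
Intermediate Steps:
y(n, M) = -20 (y(n, M) = -4*(4 + 1) = -4*5 = -20)
c(w) = -w/2 (c(w) = (2*w)/(-4) = (2*w)*(-1/4) = -w/2)
sqrt(y(4, -3) - 3)*c(4/(-3) - 7/(-10)) = sqrt(-20 - 3)*(-(4/(-3) - 7/(-10))/2) = sqrt(-23)*(-(4*(-1/3) - 7*(-1/10))/2) = (I*sqrt(23))*(-(-4/3 + 7/10)/2) = (I*sqrt(23))*(-1/2*(-19/30)) = (I*sqrt(23))*(19/60) = 19*I*sqrt(23)/60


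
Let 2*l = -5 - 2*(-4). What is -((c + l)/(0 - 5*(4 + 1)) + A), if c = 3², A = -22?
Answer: 1121/50 ≈ 22.420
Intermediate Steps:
c = 9
l = 3/2 (l = (-5 - 2*(-4))/2 = (-5 + 8)/2 = (½)*3 = 3/2 ≈ 1.5000)
-((c + l)/(0 - 5*(4 + 1)) + A) = -((9 + 3/2)/(0 - 5*(4 + 1)) - 22) = -(21/(2*(0 - 5*5)) - 22) = -(21/(2*(0 - 25)) - 22) = -((21/2)/(-25) - 22) = -((21/2)*(-1/25) - 22) = -(-21/50 - 22) = -1*(-1121/50) = 1121/50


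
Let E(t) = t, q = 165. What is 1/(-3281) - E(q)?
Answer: -541366/3281 ≈ -165.00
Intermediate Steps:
1/(-3281) - E(q) = 1/(-3281) - 1*165 = -1/3281 - 165 = -541366/3281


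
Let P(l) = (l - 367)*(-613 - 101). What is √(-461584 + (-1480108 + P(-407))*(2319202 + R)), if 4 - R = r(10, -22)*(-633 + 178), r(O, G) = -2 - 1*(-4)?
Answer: 4*I*√134490193021 ≈ 1.4669e+6*I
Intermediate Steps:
r(O, G) = 2 (r(O, G) = -2 + 4 = 2)
P(l) = 262038 - 714*l (P(l) = (-367 + l)*(-714) = 262038 - 714*l)
R = 914 (R = 4 - 2*(-633 + 178) = 4 - 2*(-455) = 4 - 1*(-910) = 4 + 910 = 914)
√(-461584 + (-1480108 + P(-407))*(2319202 + R)) = √(-461584 + (-1480108 + (262038 - 714*(-407)))*(2319202 + 914)) = √(-461584 + (-1480108 + (262038 + 290598))*2320116) = √(-461584 + (-1480108 + 552636)*2320116) = √(-461584 - 927472*2320116) = √(-461584 - 2151842626752) = √(-2151843088336) = 4*I*√134490193021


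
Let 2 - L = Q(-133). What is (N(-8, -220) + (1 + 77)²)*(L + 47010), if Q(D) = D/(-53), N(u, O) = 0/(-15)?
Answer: 15158304252/53 ≈ 2.8601e+8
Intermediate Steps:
N(u, O) = 0 (N(u, O) = 0*(-1/15) = 0)
Q(D) = -D/53 (Q(D) = D*(-1/53) = -D/53)
L = -27/53 (L = 2 - (-1)*(-133)/53 = 2 - 1*133/53 = 2 - 133/53 = -27/53 ≈ -0.50943)
(N(-8, -220) + (1 + 77)²)*(L + 47010) = (0 + (1 + 77)²)*(-27/53 + 47010) = (0 + 78²)*(2491503/53) = (0 + 6084)*(2491503/53) = 6084*(2491503/53) = 15158304252/53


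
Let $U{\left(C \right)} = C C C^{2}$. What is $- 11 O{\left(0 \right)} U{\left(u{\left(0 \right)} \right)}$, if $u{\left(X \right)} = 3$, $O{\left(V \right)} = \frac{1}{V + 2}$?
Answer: $- \frac{891}{2} \approx -445.5$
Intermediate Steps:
$O{\left(V \right)} = \frac{1}{2 + V}$
$U{\left(C \right)} = C^{4}$ ($U{\left(C \right)} = C^{2} C^{2} = C^{4}$)
$- 11 O{\left(0 \right)} U{\left(u{\left(0 \right)} \right)} = - \frac{11}{2 + 0} \cdot 3^{4} = - \frac{11}{2} \cdot 81 = \left(-11\right) \frac{1}{2} \cdot 81 = \left(- \frac{11}{2}\right) 81 = - \frac{891}{2}$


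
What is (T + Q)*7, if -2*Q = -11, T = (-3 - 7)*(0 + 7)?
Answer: -903/2 ≈ -451.50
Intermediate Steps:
T = -70 (T = -10*7 = -70)
Q = 11/2 (Q = -1/2*(-11) = 11/2 ≈ 5.5000)
(T + Q)*7 = (-70 + 11/2)*7 = -129/2*7 = -903/2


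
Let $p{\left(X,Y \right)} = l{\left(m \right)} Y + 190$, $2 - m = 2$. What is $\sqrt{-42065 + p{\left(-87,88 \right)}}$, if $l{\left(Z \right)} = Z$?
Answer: $25 i \sqrt{67} \approx 204.63 i$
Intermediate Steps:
$m = 0$ ($m = 2 - 2 = 0$)
$p{\left(X,Y \right)} = 190$ ($p{\left(X,Y \right)} = 0 Y + 190 = 0 + 190 = 190$)
$\sqrt{-42065 + p{\left(-87,88 \right)}} = \sqrt{-42065 + 190} = \sqrt{-41875} = 25 i \sqrt{67}$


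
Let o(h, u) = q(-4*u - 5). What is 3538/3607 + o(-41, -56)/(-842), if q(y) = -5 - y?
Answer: 1893482/1518547 ≈ 1.2469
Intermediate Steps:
o(h, u) = 4*u (o(h, u) = -5 - (-4*u - 5) = -5 - (-5 - 4*u) = -5 + (5 + 4*u) = 4*u)
3538/3607 + o(-41, -56)/(-842) = 3538/3607 + (4*(-56))/(-842) = 3538*(1/3607) - 224*(-1/842) = 3538/3607 + 112/421 = 1893482/1518547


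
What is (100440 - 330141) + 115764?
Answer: -113937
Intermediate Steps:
(100440 - 330141) + 115764 = -229701 + 115764 = -113937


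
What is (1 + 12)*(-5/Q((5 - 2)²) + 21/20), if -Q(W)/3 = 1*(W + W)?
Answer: 8021/540 ≈ 14.854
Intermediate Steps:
Q(W) = -6*W (Q(W) = -3*(W + W) = -3*2*W = -6*W)
(1 + 12)*(-5/Q((5 - 2)²) + 21/20) = (1 + 12)*(-5*(-1/(6*(5 - 2)²)) + 21/20) = 13*(-5/((-6*3²)) + 21*(1/20)) = 13*(-5/((-6*9)) + 21/20) = 13*(-5/(-54) + 21/20) = 13*(-5*(-1/54) + 21/20) = 13*(5/54 + 21/20) = 13*(617/540) = 8021/540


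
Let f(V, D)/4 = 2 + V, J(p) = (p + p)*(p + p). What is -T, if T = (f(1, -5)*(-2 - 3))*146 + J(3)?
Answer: 8724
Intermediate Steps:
J(p) = 4*p² (J(p) = (2*p)*(2*p) = 4*p²)
f(V, D) = 8 + 4*V (f(V, D) = 4*(2 + V) = 8 + 4*V)
T = -8724 (T = ((8 + 4*1)*(-2 - 3))*146 + 4*3² = ((8 + 4)*(-5))*146 + 4*9 = (12*(-5))*146 + 36 = -60*146 + 36 = -8760 + 36 = -8724)
-T = -1*(-8724) = 8724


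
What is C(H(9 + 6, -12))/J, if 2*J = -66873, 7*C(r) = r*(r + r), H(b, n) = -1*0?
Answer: 0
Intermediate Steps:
H(b, n) = 0
C(r) = 2*r²/7 (C(r) = (r*(r + r))/7 = (r*(2*r))/7 = (2*r²)/7 = 2*r²/7)
J = -66873/2 (J = (½)*(-66873) = -66873/2 ≈ -33437.)
C(H(9 + 6, -12))/J = ((2/7)*0²)/(-66873/2) = ((2/7)*0)*(-2/66873) = 0*(-2/66873) = 0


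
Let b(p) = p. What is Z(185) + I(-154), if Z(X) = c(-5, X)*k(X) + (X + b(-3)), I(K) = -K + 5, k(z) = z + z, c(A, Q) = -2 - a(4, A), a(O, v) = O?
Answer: -1879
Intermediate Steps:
c(A, Q) = -6 (c(A, Q) = -2 - 1*4 = -2 - 4 = -6)
k(z) = 2*z
I(K) = 5 - K
Z(X) = -3 - 11*X (Z(X) = -12*X + (X - 3) = -12*X + (-3 + X) = -3 - 11*X)
Z(185) + I(-154) = (-3 - 11*185) + (5 - 1*(-154)) = (-3 - 2035) + (5 + 154) = -2038 + 159 = -1879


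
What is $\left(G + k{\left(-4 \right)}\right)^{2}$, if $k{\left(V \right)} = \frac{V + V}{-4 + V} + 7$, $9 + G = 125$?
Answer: $15376$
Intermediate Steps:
$G = 116$ ($G = -9 + 125 = 116$)
$k{\left(V \right)} = 7 + \frac{2 V}{-4 + V}$ ($k{\left(V \right)} = \frac{2 V}{-4 + V} + 7 = 7 + \frac{2 V}{-4 + V}$)
$\left(G + k{\left(-4 \right)}\right)^{2} = \left(116 + \frac{-28 + 9 \left(-4\right)}{-4 - 4}\right)^{2} = \left(116 + \frac{-28 - 36}{-8}\right)^{2} = \left(116 - -8\right)^{2} = \left(116 + 8\right)^{2} = 124^{2} = 15376$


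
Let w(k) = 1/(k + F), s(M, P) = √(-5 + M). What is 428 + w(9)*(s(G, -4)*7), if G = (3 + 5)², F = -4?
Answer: 428 + 7*√59/5 ≈ 438.75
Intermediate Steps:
G = 64 (G = 8² = 64)
w(k) = 1/(-4 + k) (w(k) = 1/(k - 4) = 1/(-4 + k))
428 + w(9)*(s(G, -4)*7) = 428 + (√(-5 + 64)*7)/(-4 + 9) = 428 + (√59*7)/5 = 428 + (7*√59)/5 = 428 + 7*√59/5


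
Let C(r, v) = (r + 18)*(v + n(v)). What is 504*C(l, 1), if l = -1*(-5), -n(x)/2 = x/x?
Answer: -11592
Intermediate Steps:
n(x) = -2 (n(x) = -2*x/x = -2*1 = -2)
l = 5
C(r, v) = (-2 + v)*(18 + r) (C(r, v) = (r + 18)*(v - 2) = (18 + r)*(-2 + v) = (-2 + v)*(18 + r))
504*C(l, 1) = 504*(-36 - 2*5 + 18*1 + 5*1) = 504*(-36 - 10 + 18 + 5) = 504*(-23) = -11592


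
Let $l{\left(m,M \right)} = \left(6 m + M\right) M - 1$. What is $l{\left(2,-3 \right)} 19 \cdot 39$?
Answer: $-20748$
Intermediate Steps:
$l{\left(m,M \right)} = -1 + M \left(M + 6 m\right)$ ($l{\left(m,M \right)} = \left(M + 6 m\right) M - 1 = M \left(M + 6 m\right) - 1 = -1 + M \left(M + 6 m\right)$)
$l{\left(2,-3 \right)} 19 \cdot 39 = \left(-1 + \left(-3\right)^{2} + 6 \left(-3\right) 2\right) 19 \cdot 39 = \left(-1 + 9 - 36\right) 19 \cdot 39 = \left(-28\right) 19 \cdot 39 = \left(-532\right) 39 = -20748$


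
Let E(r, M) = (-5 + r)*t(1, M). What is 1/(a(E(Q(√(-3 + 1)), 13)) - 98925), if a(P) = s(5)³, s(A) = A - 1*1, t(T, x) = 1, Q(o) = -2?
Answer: -1/98861 ≈ -1.0115e-5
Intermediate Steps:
s(A) = -1 + A (s(A) = A - 1 = -1 + A)
E(r, M) = -5 + r (E(r, M) = (-5 + r)*1 = -5 + r)
a(P) = 64 (a(P) = (-1 + 5)³ = 4³ = 64)
1/(a(E(Q(√(-3 + 1)), 13)) - 98925) = 1/(64 - 98925) = 1/(-98861) = -1/98861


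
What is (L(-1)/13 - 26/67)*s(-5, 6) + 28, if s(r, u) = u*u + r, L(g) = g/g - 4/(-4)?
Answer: 18064/871 ≈ 20.739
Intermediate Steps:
L(g) = 2 (L(g) = 1 - 4*(-1/4) = 1 + 1 = 2)
s(r, u) = r + u**2 (s(r, u) = u**2 + r = r + u**2)
(L(-1)/13 - 26/67)*s(-5, 6) + 28 = (2/13 - 26/67)*(-5 + 6**2) + 28 = (2*(1/13) - 26*1/67)*(-5 + 36) + 28 = (2/13 - 26/67)*31 + 28 = -204/871*31 + 28 = -6324/871 + 28 = 18064/871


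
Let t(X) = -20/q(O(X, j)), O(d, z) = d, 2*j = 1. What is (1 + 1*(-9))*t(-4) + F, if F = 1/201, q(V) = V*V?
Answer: 2011/201 ≈ 10.005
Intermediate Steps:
j = ½ (j = (½)*1 = ½ ≈ 0.50000)
q(V) = V²
t(X) = -20/X²
F = 1/201 ≈ 0.0049751
(1 + 1*(-9))*t(-4) + F = (1 + 1*(-9))*(-20/(-4)²) + 1/201 = (1 - 9)*(-20*1/16) + 1/201 = -8*(-5/4) + 1/201 = 10 + 1/201 = 2011/201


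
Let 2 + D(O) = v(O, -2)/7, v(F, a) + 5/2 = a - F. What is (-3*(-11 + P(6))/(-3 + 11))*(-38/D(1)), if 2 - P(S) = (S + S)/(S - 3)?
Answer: 133/2 ≈ 66.500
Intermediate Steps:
v(F, a) = -5/2 + a - F (v(F, a) = -5/2 + (a - F) = -5/2 + a - F)
P(S) = 2 - 2*S/(-3 + S) (P(S) = 2 - (S + S)/(S - 3) = 2 - 2*S/(-3 + S))
D(O) = -37/14 - O/7 (D(O) = -2 + (-5/2 - 2 - O)/7 = -2 + (-9/2 - O)*(⅐) = -2 + (-9/14 - O/7) = -37/14 - O/7)
(-3*(-11 + P(6))/(-3 + 11))*(-38/D(1)) = (-3*(-11 - 6/(-3 + 6))/(-3 + 11))*(-38/(-37/14 - ⅐*1)) = (-3*(-11 - 6/3)/8)*(-38/(-37/14 - ⅐)) = (-3*(-11 - 6*⅓)/8)*(-38/(-39/14)) = (-3*(-11 - 2)/8)*(-38*(-14/39)) = -(-39)/8*(532/39) = -3*(-13/8)*(532/39) = (39/8)*(532/39) = 133/2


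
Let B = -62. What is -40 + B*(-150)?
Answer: 9260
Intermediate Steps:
-40 + B*(-150) = -40 - 62*(-150) = -40 + 9300 = 9260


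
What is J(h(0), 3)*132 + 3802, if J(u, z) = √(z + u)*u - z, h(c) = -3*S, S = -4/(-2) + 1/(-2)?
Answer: 3406 - 297*I*√6 ≈ 3406.0 - 727.5*I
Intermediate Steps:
S = 3/2 (S = -4*(-½) + 1*(-½) = 2 - ½ = 3/2 ≈ 1.5000)
h(c) = -9/2 (h(c) = -3*3/2 = -9/2)
J(u, z) = -z + u*√(u + z) (J(u, z) = √(u + z)*u - z = u*√(u + z) - z = -z + u*√(u + z))
J(h(0), 3)*132 + 3802 = (-1*3 - 9*√(-9/2 + 3)/2)*132 + 3802 = (-3 - 9*I*√6/4)*132 + 3802 = (-396 - 297*I*√6) + 3802 = 3406 - 297*I*√6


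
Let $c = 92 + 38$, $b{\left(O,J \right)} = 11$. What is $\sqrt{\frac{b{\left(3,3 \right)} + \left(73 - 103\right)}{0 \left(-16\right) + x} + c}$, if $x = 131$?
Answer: $\frac{\sqrt{2228441}}{131} \approx 11.395$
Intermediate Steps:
$c = 130$
$\sqrt{\frac{b{\left(3,3 \right)} + \left(73 - 103\right)}{0 \left(-16\right) + x} + c} = \sqrt{\frac{11 + \left(73 - 103\right)}{0 \left(-16\right) + 131} + 130} = \sqrt{\frac{11 - 30}{0 + 131} + 130} = \sqrt{- \frac{19}{131} + 130} = \sqrt{\frac{17011}{131}} = \frac{\sqrt{2228441}}{131}$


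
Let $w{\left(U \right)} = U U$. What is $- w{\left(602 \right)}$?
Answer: $-362404$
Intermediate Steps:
$w{\left(U \right)} = U^{2}$
$- w{\left(602 \right)} = - 602^{2} = \left(-1\right) 362404 = -362404$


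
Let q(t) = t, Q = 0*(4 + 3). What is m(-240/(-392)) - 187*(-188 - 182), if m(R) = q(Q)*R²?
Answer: 69190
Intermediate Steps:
Q = 0 (Q = 0*7 = 0)
m(R) = 0 (m(R) = 0*R² = 0)
m(-240/(-392)) - 187*(-188 - 182) = 0 - 187*(-188 - 182) = 0 - 187*(-370) = 0 - 1*(-69190) = 0 + 69190 = 69190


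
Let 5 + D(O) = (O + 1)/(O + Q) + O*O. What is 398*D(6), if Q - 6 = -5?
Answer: 12736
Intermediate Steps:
Q = 1 (Q = 6 - 5 = 1)
D(O) = -4 + O² (D(O) = -5 + ((O + 1)/(O + 1) + O*O) = -5 + ((1 + O)/(1 + O) + O²) = -5 + (1 + O²) = -4 + O²)
398*D(6) = 398*(-4 + 6²) = 398*(-4 + 36) = 398*32 = 12736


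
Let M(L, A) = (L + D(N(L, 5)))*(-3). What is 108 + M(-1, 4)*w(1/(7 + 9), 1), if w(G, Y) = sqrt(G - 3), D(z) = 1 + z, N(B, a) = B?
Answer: 108 + 3*I*sqrt(47)/4 ≈ 108.0 + 5.1417*I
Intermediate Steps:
w(G, Y) = sqrt(-3 + G)
M(L, A) = -3 - 6*L (M(L, A) = (L + (1 + L))*(-3) = (1 + 2*L)*(-3) = -3 - 6*L)
108 + M(-1, 4)*w(1/(7 + 9), 1) = 108 + (-3 - 6*(-1))*sqrt(-3 + 1/(7 + 9)) = 108 + (-3 + 6)*sqrt(-3 + 1/16) = 108 + 3*sqrt(-3 + 1/16) = 108 + 3*sqrt(-47/16) = 108 + 3*(I*sqrt(47)/4) = 108 + 3*I*sqrt(47)/4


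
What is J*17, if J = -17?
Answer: -289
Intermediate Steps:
J*17 = -17*17 = -289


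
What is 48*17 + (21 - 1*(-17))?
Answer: 854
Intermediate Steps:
48*17 + (21 - 1*(-17)) = 816 + (21 + 17) = 816 + 38 = 854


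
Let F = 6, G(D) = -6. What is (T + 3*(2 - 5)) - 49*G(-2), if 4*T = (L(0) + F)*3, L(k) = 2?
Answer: 291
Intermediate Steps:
T = 6 (T = ((2 + 6)*3)/4 = (8*3)/4 = (¼)*24 = 6)
(T + 3*(2 - 5)) - 49*G(-2) = (6 + 3*(2 - 5)) - 49*(-6) = (6 + 3*(-3)) + 294 = (6 - 9) + 294 = -3 + 294 = 291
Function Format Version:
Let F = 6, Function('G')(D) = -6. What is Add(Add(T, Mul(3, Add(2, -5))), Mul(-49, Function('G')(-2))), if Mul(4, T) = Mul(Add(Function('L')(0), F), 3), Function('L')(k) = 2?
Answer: 291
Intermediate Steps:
T = 6 (T = Mul(Rational(1, 4), Mul(Add(2, 6), 3)) = Mul(Rational(1, 4), Mul(8, 3)) = Mul(Rational(1, 4), 24) = 6)
Add(Add(T, Mul(3, Add(2, -5))), Mul(-49, Function('G')(-2))) = Add(Add(6, Mul(3, Add(2, -5))), Mul(-49, -6)) = Add(Add(6, Mul(3, -3)), 294) = Add(Add(6, -9), 294) = Add(-3, 294) = 291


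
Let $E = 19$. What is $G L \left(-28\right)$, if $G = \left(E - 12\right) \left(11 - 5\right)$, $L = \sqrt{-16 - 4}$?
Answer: $- 2352 i \sqrt{5} \approx - 5259.2 i$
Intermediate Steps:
$L = 2 i \sqrt{5}$ ($L = \sqrt{-20} = 2 i \sqrt{5} \approx 4.4721 i$)
$G = 42$ ($G = \left(19 - 12\right) \left(11 - 5\right) = 7 \cdot 6 = 42$)
$G L \left(-28\right) = 42 \cdot 2 i \sqrt{5} \left(-28\right) = 84 i \sqrt{5} \left(-28\right) = - 2352 i \sqrt{5}$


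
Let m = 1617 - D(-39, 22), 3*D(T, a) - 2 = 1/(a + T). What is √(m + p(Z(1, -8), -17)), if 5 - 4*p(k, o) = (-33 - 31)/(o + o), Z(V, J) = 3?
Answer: √1869405/34 ≈ 40.214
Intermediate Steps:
D(T, a) = ⅔ + 1/(3*(T + a)) (D(T, a) = ⅔ + 1/(3*(a + T)) = ⅔ + 1/(3*(T + a)))
p(k, o) = 5/4 + 8/o (p(k, o) = 5/4 - (-33 - 31)/(4*(o + o)) = 5/4 - (-16)/(2*o) = 5/4 - (-16)*1/(2*o) = 5/4 - (-8)/o = 5/4 + 8/o)
m = 27478/17 (m = 1617 - (1 + 2*(-39) + 2*22)/(3*(-39 + 22)) = 1617 - (1 - 78 + 44)/(3*(-17)) = 1617 - (-1)*(-33)/(3*17) = 1617 - 1*11/17 = 1617 - 11/17 = 27478/17 ≈ 1616.4)
√(m + p(Z(1, -8), -17)) = √(27478/17 + (5/4 + 8/(-17))) = √(27478/17 + (5/4 + 8*(-1/17))) = √(27478/17 + (5/4 - 8/17)) = √(27478/17 + 53/68) = √(109965/68) = √1869405/34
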